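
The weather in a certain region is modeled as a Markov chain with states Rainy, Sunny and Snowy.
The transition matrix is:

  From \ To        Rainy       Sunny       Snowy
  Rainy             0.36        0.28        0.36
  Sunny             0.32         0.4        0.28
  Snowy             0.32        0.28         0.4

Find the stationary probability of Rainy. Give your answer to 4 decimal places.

Let the stationary distribution be π with π = πP and π_1 + π_2 + π_3 = 1.
π_1 = 0.36·π_1 + 0.32·π_2 + 0.32·π_3
π_2 = 0.28·π_1 + 0.4·π_2 + 0.28·π_3
Solving with the normalization constraint gives π = (0.3333, 0.3182, 0.3485).
So the stationary probability of Rainy is 0.3333.

0.3333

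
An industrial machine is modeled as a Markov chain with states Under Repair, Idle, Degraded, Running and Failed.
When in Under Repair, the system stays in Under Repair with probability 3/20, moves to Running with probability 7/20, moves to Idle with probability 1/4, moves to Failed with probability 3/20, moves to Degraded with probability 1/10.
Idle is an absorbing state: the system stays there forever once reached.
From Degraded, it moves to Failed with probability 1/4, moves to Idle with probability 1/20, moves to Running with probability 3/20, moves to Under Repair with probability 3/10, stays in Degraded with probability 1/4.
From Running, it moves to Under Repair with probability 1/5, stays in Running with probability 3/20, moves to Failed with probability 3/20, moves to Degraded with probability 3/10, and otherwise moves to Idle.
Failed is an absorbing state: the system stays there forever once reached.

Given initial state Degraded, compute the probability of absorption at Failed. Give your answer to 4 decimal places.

0.6155

Let h(s) be the probability of absorption at Failed starting from transient state s. Then h(Failed) = 1 and h(Idle) = 0. By first-step analysis:
h(Under Repair) = 0.15·h(Under Repair) + 0.25·0 + 0.1·h(Degraded) + 0.35·h(Running) + 0.15·1
h(Degraded) = 0.3·h(Under Repair) + 0.05·0 + 0.25·h(Degraded) + 0.15·h(Running) + 0.25·1
h(Running) = 0.2·h(Under Repair) + 0.2·0 + 0.3·h(Degraded) + 0.15·h(Running) + 0.15·1
Solving: h(Under Repair) = 0.4551, h(Degraded) = 0.6155, h(Running) = 0.5008.
Starting from Degraded, the probability is 0.6155.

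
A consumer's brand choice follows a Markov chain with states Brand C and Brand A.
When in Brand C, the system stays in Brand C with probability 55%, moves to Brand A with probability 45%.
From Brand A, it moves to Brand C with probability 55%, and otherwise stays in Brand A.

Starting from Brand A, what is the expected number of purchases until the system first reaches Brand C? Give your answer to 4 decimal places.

1.8182

Let t(s) be the expected number of purchases to first reach Brand C from state s, with t(Brand C) = 0. Conditioning on the first purchase:
t(Brand A) = 1 + 0.45·t(Brand A)
Solving: t(Brand A) = 1.8182.
Expected purchases from Brand A to Brand C: 1.8182.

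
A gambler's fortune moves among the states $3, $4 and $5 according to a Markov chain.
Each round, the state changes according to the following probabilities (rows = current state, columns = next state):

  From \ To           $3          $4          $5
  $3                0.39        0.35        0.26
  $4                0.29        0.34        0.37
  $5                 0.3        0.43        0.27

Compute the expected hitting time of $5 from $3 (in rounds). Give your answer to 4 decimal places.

Let t(s) be the expected number of rounds to first reach $5 from state s, with t($5) = 0. Conditioning on the first round:
t($3) = 1 + 0.39·t($3) + 0.35·t($4)
t($4) = 1 + 0.29·t($3) + 0.34·t($4)
Solving: t($3) = 3.3544, t($4) = 2.9890.
Expected rounds from $3 to $5: 3.3544.

3.3544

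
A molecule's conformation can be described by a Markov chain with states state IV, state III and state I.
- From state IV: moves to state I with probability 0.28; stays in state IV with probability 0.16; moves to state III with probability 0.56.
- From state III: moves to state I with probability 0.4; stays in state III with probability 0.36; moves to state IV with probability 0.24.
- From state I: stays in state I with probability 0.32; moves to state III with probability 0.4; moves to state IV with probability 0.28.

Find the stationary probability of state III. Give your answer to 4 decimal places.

0.4208

Let the stationary distribution be π with π = πP and π_1 + π_2 + π_3 = 1.
π_1 = 0.16·π_1 + 0.24·π_2 + 0.28·π_3
π_2 = 0.56·π_1 + 0.36·π_2 + 0.4·π_3
Solving with the normalization constraint gives π = (0.2350, 0.4208, 0.3443).
So the stationary probability of state III is 0.4208.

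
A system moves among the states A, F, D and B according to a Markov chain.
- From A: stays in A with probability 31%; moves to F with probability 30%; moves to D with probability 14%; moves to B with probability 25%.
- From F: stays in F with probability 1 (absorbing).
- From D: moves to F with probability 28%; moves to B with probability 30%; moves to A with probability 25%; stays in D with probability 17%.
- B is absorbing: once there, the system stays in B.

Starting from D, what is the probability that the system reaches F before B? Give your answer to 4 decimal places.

Let h(s) be the probability of absorption at F starting from transient state s. Then h(F) = 1 and h(B) = 0. By first-step analysis:
h(A) = 0.31·h(A) + 0.3·1 + 0.14·h(D) + 0.25·0
h(D) = 0.25·h(A) + 0.28·1 + 0.17·h(D) + 0.3·0
Solving: h(A) = 0.5360, h(D) = 0.4988.
Starting from D, the probability is 0.4988.

0.4988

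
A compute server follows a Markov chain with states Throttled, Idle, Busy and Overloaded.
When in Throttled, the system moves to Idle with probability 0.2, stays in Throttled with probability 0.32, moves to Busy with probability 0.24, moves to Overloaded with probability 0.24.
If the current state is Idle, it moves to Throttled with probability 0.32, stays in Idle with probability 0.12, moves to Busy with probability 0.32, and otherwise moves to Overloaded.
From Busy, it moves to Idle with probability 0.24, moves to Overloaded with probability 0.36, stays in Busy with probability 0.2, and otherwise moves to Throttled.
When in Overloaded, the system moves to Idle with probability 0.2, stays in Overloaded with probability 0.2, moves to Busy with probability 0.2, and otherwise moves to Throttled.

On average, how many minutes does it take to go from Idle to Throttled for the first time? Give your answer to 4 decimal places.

Let t(s) be the expected number of minutes to first reach Throttled from state s, with t(Throttled) = 0. Conditioning on the first minute:
t(Idle) = 1 + 0.12·t(Idle) + 0.32·t(Busy) + 0.24·t(Overloaded)
t(Busy) = 1 + 0.24·t(Idle) + 0.2·t(Busy) + 0.36·t(Overloaded)
t(Overloaded) = 1 + 0.2·t(Idle) + 0.2·t(Busy) + 0.2·t(Overloaded)
Solving: t(Idle) = 3.2268, t(Busy) = 3.5420, t(Overloaded) = 2.9422.
Expected minutes from Idle to Throttled: 3.2268.

3.2268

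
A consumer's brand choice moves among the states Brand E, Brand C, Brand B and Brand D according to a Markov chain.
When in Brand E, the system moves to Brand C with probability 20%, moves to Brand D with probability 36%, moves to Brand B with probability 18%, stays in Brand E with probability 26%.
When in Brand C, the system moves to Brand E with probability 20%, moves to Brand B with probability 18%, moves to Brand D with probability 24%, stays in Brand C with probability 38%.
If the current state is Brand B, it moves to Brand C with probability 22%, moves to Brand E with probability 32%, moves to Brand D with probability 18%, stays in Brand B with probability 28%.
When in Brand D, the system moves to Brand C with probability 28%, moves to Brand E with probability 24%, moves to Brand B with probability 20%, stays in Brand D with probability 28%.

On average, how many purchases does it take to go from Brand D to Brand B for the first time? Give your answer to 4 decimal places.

5.2762

Let t(s) be the expected number of purchases to first reach Brand B from state s, with t(Brand B) = 0. Conditioning on the first purchase:
t(Brand E) = 1 + 0.26·t(Brand E) + 0.2·t(Brand C) + 0.36·t(Brand D)
t(Brand C) = 1 + 0.2·t(Brand E) + 0.38·t(Brand C) + 0.24·t(Brand D)
t(Brand D) = 1 + 0.24·t(Brand E) + 0.28·t(Brand C) + 0.28·t(Brand D)
Solving: t(Brand E) = 5.3746, t(Brand C) = 5.3890, t(Brand D) = 5.2762.
Expected purchases from Brand D to Brand B: 5.2762.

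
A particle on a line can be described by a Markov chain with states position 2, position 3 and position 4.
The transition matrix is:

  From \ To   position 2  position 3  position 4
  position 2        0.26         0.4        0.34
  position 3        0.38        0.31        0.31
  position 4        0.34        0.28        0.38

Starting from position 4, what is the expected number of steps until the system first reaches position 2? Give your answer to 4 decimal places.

2.8446

Let t(s) be the expected number of steps to first reach position 2 from state s, with t(position 2) = 0. Conditioning on the first step:
t(position 3) = 1 + 0.31·t(position 3) + 0.31·t(position 4)
t(position 4) = 1 + 0.28·t(position 3) + 0.38·t(position 4)
Solving: t(position 3) = 2.7273, t(position 4) = 2.8446.
Expected steps from position 4 to position 2: 2.8446.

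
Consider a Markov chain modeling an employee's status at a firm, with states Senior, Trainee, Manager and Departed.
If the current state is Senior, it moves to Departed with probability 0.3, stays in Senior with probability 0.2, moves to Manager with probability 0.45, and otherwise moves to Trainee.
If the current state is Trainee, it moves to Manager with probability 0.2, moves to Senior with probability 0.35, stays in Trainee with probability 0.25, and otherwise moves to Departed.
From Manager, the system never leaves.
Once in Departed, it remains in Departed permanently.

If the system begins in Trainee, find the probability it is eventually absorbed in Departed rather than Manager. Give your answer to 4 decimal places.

Let h(s) be the probability of absorption at Departed starting from transient state s. Then h(Departed) = 1 and h(Manager) = 0. By first-step analysis:
h(Senior) = 0.2·h(Senior) + 0.05·h(Trainee) + 0.45·0 + 0.3·1
h(Trainee) = 0.35·h(Senior) + 0.25·h(Trainee) + 0.2·0 + 0.2·1
Solving: h(Senior) = 0.4034, h(Trainee) = 0.4549.
Starting from Trainee, the probability is 0.4549.

0.4549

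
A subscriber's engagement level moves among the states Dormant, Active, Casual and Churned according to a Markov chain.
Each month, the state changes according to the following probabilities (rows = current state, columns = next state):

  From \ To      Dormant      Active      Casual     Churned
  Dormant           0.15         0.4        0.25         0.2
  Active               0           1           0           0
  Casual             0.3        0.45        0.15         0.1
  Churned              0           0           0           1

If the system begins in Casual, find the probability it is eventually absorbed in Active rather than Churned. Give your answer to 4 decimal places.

Let h(s) be the probability of absorption at Active starting from transient state s. Then h(Active) = 1 and h(Churned) = 0. By first-step analysis:
h(Dormant) = 0.15·h(Dormant) + 0.4·1 + 0.25·h(Casual) + 0.2·0
h(Casual) = 0.3·h(Dormant) + 0.45·1 + 0.15·h(Casual) + 0.1·0
Solving: h(Dormant) = 0.6988, h(Casual) = 0.7761.
Starting from Casual, the probability is 0.7761.

0.7761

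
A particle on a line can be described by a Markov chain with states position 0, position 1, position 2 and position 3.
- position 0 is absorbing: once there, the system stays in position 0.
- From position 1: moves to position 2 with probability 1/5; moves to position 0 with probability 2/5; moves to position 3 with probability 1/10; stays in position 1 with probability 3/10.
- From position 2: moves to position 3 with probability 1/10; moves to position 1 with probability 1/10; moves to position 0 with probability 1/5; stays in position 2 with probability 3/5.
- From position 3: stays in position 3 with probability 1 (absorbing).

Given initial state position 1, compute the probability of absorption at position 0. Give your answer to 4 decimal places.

0.7692

Let h(s) be the probability of absorption at position 0 starting from transient state s. Then h(position 0) = 1 and h(position 3) = 0. By first-step analysis:
h(position 1) = 0.4·1 + 0.3·h(position 1) + 0.2·h(position 2) + 0.1·0
h(position 2) = 0.2·1 + 0.1·h(position 1) + 0.6·h(position 2) + 0.1·0
Solving: h(position 1) = 0.7692, h(position 2) = 0.6923.
Starting from position 1, the probability is 0.7692.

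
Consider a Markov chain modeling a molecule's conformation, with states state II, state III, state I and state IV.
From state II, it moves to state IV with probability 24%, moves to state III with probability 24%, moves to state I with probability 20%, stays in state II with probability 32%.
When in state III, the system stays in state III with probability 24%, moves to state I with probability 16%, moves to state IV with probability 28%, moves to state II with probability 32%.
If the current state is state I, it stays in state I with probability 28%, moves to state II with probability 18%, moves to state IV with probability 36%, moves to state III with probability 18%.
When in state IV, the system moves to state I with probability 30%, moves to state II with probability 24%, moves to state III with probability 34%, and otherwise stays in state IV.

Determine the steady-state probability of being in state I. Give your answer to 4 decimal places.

0.2335

Let the stationary distribution be π with π = πP and π_1 + π_2 + π_3 + π_4 = 1.
π_1 = 0.32·π_1 + 0.32·π_2 + 0.18·π_3 + 0.24·π_4
π_2 = 0.24·π_1 + 0.24·π_2 + 0.18·π_3 + 0.34·π_4
π_3 = 0.2·π_1 + 0.16·π_2 + 0.28·π_3 + 0.3·π_4
Solving with the normalization constraint gives π = (0.2675, 0.2508, 0.2335, 0.2483).
So the stationary probability of state I is 0.2335.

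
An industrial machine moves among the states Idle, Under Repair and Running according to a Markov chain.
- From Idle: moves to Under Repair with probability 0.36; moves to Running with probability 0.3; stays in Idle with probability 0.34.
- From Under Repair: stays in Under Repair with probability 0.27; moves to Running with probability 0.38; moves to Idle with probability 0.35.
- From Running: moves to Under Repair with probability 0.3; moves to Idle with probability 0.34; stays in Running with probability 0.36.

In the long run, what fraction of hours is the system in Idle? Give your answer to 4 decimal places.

0.3431

Let the stationary distribution be π with π = πP and π_1 + π_2 + π_3 = 1.
π_1 = 0.34·π_1 + 0.35·π_2 + 0.34·π_3
π_2 = 0.36·π_1 + 0.27·π_2 + 0.3·π_3
Solving with the normalization constraint gives π = (0.3431, 0.3112, 0.3456).
So the stationary probability of Idle is 0.3431.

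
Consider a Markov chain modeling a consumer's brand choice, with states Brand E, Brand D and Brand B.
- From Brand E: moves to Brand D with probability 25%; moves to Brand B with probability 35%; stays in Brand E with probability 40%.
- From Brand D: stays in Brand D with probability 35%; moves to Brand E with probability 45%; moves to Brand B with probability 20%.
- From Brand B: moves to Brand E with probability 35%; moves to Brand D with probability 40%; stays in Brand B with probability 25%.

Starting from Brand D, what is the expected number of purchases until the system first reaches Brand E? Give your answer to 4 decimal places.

Let t(s) be the expected number of purchases to first reach Brand E from state s, with t(Brand E) = 0. Conditioning on the first purchase:
t(Brand D) = 1 + 0.35·t(Brand D) + 0.2·t(Brand B)
t(Brand B) = 1 + 0.4·t(Brand D) + 0.25·t(Brand B)
Solving: t(Brand D) = 2.3313, t(Brand B) = 2.5767.
Expected purchases from Brand D to Brand E: 2.3313.

2.3313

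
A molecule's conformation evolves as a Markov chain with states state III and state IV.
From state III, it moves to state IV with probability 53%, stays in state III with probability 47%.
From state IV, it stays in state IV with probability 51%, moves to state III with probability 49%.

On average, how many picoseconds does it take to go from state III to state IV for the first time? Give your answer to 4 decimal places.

1.8868

Let t(s) be the expected number of picoseconds to first reach state IV from state s, with t(state IV) = 0. Conditioning on the first picosecond:
t(state III) = 1 + 0.47·t(state III)
Solving: t(state III) = 1.8868.
Expected picoseconds from state III to state IV: 1.8868.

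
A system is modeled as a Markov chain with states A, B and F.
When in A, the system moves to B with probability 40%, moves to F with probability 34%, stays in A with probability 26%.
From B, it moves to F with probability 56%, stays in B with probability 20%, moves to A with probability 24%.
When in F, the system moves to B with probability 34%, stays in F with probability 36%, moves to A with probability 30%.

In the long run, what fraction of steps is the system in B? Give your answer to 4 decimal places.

Let the stationary distribution be π with π = πP and π_1 + π_2 + π_3 = 1.
π_1 = 0.26·π_1 + 0.24·π_2 + 0.3·π_3
π_2 = 0.4·π_1 + 0.2·π_2 + 0.34·π_3
Solving with the normalization constraint gives π = (0.2704, 0.3125, 0.4171).
So the stationary probability of B is 0.3125.

0.3125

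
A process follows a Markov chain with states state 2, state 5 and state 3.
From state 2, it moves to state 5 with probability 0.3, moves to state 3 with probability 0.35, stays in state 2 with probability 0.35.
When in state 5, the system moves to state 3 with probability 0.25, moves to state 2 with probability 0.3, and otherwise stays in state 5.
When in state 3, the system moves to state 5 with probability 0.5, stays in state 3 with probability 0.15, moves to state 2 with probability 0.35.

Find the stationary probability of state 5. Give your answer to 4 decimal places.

Let the stationary distribution be π with π = πP and π_1 + π_2 + π_3 = 1.
π_1 = 0.35·π_1 + 0.3·π_2 + 0.35·π_3
π_2 = 0.3·π_1 + 0.45·π_2 + 0.5·π_3
Solving with the normalization constraint gives π = (0.3293, 0.4135, 0.2572).
So the stationary probability of state 5 is 0.4135.

0.4135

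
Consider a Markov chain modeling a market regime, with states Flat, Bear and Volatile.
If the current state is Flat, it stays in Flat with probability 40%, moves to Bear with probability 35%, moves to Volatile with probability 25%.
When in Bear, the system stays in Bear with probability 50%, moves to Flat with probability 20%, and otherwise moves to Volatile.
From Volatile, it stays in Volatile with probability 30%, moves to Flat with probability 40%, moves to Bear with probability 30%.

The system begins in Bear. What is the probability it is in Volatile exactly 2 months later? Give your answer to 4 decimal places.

Sum over the intermediate state after 1 month:
P = P(Bear→Flat)·P(Flat→Volatile) + P(Bear→Bear)·P(Bear→Volatile) + P(Bear→Volatile)·P(Volatile→Volatile)
  = 0.2×0.25 + 0.5×0.3 + 0.3×0.3
  = 0.0500 + 0.1500 + 0.0900 = 0.2900

0.2900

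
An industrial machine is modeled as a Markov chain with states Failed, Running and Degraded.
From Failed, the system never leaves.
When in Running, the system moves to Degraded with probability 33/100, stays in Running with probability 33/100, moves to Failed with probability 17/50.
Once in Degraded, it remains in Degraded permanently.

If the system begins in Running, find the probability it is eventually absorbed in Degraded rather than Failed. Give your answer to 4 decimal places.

0.4925

Let h(s) be the probability of absorption at Degraded starting from transient state s. Then h(Degraded) = 1 and h(Failed) = 0. By first-step analysis:
h(Running) = 0.34·0 + 0.33·h(Running) + 0.33·1
Solving: h(Running) = 0.4925.
Starting from Running, the probability is 0.4925.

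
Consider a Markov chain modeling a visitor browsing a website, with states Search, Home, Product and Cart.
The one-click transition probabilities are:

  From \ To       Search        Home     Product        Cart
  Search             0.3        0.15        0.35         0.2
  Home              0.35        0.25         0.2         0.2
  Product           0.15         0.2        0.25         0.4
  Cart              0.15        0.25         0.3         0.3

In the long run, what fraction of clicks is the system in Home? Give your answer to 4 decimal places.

Let the stationary distribution be π with π = πP and π_1 + π_2 + π_3 + π_4 = 1.
π_1 = 0.3·π_1 + 0.35·π_2 + 0.15·π_3 + 0.15·π_4
π_2 = 0.15·π_1 + 0.25·π_2 + 0.2·π_3 + 0.25·π_4
π_3 = 0.35·π_1 + 0.2·π_2 + 0.25·π_3 + 0.3·π_4
Solving with the normalization constraint gives π = (0.2267, 0.2135, 0.2762, 0.2836).
So the stationary probability of Home is 0.2135.

0.2135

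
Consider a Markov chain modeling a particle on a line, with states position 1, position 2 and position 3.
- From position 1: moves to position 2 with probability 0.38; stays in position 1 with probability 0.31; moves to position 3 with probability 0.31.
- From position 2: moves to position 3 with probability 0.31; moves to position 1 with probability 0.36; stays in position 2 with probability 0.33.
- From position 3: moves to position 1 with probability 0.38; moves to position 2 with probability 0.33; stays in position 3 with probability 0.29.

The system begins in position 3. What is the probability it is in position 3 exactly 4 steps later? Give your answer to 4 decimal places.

Propagate the distribution vector 4 steps from position 3.
After 0 steps: (0.0000, 0.0000, 1.0000)
After 1 step: (0.3800, 0.3300, 0.2900)
After 2 steps: (0.3468, 0.3490, 0.3042)
After 3 steps: (0.3487, 0.3473, 0.3039)
After 4 steps: (0.3486, 0.3474, 0.3039)
P(in position 3 after 4 steps) = 0.3039

0.3039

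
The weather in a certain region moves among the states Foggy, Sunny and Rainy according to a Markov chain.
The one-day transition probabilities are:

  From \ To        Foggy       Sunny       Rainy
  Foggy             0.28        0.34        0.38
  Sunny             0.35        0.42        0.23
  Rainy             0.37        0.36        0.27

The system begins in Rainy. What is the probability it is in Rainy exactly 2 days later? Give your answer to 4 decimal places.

Sum over the intermediate state after 1 day:
P = P(Rainy→Foggy)·P(Foggy→Rainy) + P(Rainy→Sunny)·P(Sunny→Rainy) + P(Rainy→Rainy)·P(Rainy→Rainy)
  = 0.37×0.38 + 0.36×0.23 + 0.27×0.27
  = 0.1406 + 0.0828 + 0.0729 = 0.2963

0.2963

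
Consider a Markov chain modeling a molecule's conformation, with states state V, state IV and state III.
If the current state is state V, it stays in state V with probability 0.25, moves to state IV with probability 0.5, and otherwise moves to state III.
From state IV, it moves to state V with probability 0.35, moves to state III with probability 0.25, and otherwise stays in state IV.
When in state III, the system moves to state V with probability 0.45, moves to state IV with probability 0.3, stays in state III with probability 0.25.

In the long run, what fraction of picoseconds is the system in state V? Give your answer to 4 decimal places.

0.3409

Let the stationary distribution be π with π = πP and π_1 + π_2 + π_3 = 1.
π_1 = 0.25·π_1 + 0.35·π_2 + 0.45·π_3
π_2 = 0.5·π_1 + 0.4·π_2 + 0.3·π_3
Solving with the normalization constraint gives π = (0.3409, 0.4091, 0.2500).
So the stationary probability of state V is 0.3409.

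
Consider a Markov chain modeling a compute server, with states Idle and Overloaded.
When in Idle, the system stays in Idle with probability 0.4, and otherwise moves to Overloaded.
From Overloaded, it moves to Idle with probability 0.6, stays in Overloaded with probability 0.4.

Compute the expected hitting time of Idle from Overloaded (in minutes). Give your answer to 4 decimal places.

1.6667

Let t(s) be the expected number of minutes to first reach Idle from state s, with t(Idle) = 0. Conditioning on the first minute:
t(Overloaded) = 1 + 0.4·t(Overloaded)
Solving: t(Overloaded) = 1.6667.
Expected minutes from Overloaded to Idle: 1.6667.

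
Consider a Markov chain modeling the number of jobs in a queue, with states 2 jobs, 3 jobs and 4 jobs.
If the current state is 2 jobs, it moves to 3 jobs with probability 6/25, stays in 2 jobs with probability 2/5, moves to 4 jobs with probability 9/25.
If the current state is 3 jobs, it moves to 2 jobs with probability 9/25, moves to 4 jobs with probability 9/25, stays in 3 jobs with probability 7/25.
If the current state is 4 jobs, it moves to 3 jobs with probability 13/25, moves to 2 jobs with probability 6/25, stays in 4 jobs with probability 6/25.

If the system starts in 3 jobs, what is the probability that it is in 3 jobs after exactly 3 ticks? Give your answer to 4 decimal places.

Propagate the distribution vector 3 ticks from 3 jobs.
After 0 ticks: (0.0000, 1.0000, 0.0000)
After 1 tick: (0.3600, 0.2800, 0.3600)
After 2 ticks: (0.3312, 0.3520, 0.3168)
After 3 ticks: (0.3352, 0.3428, 0.3220)
P(in 3 jobs after 3 ticks) = 0.3428

0.3428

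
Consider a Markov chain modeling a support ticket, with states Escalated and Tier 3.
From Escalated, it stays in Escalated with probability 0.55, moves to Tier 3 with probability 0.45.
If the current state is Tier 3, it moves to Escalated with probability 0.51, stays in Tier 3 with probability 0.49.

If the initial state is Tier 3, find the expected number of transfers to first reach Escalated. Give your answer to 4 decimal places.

Let t(s) be the expected number of transfers to first reach Escalated from state s, with t(Escalated) = 0. Conditioning on the first transfer:
t(Tier 3) = 1 + 0.49·t(Tier 3)
Solving: t(Tier 3) = 1.9608.
Expected transfers from Tier 3 to Escalated: 1.9608.

1.9608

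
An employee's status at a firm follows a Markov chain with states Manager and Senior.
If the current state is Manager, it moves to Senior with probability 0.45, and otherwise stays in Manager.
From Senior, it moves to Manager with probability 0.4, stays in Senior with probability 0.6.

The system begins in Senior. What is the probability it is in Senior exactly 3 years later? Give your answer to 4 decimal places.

Propagate the distribution vector 3 years from Senior.
After 0 years: (0.0000, 1.0000)
After 1 year: (0.4000, 0.6000)
After 2 years: (0.4600, 0.5400)
After 3 years: (0.4690, 0.5310)
P(in Senior after 3 years) = 0.5310

0.5310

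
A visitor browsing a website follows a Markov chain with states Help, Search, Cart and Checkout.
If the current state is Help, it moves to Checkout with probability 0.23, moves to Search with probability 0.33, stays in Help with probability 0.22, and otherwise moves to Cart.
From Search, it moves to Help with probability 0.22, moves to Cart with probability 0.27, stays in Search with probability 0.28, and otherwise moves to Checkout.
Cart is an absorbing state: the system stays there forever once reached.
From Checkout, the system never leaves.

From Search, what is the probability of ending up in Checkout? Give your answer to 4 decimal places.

Let h(s) be the probability of absorption at Checkout starting from transient state s. Then h(Checkout) = 1 and h(Cart) = 0. By first-step analysis:
h(Help) = 0.22·h(Help) + 0.33·h(Search) + 0.22·0 + 0.23·1
h(Search) = 0.22·h(Help) + 0.28·h(Search) + 0.27·0 + 0.23·1
Solving: h(Help) = 0.4939, h(Search) = 0.4703.
Starting from Search, the probability is 0.4703.

0.4703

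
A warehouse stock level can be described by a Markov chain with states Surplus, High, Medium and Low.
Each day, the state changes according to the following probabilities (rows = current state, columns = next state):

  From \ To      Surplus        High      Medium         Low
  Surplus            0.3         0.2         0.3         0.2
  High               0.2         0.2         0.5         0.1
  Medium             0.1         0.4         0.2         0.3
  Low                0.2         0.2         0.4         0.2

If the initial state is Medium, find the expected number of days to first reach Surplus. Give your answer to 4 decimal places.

6.5979

Let t(s) be the expected number of days to first reach Surplus from state s, with t(Surplus) = 0. Conditioning on the first day:
t(High) = 1 + 0.2·t(High) + 0.5·t(Medium) + 0.1·t(Low)
t(Medium) = 1 + 0.4·t(High) + 0.2·t(Medium) + 0.3·t(Low)
t(Low) = 1 + 0.2·t(High) + 0.4·t(Medium) + 0.2·t(Low)
Solving: t(High) = 6.1340, t(Medium) = 6.5979, t(Low) = 6.0825.
Expected days from Medium to Surplus: 6.5979.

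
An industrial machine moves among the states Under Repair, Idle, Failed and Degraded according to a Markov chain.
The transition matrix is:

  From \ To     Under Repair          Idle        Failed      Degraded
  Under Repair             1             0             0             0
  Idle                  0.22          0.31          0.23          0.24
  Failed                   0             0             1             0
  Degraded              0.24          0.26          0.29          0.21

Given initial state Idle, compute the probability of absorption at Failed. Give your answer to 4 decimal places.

Let h(s) be the probability of absorption at Failed starting from transient state s. Then h(Failed) = 1 and h(Under Repair) = 0. By first-step analysis:
h(Idle) = 0.22·0 + 0.31·h(Idle) + 0.23·1 + 0.24·h(Degraded)
h(Degraded) = 0.24·0 + 0.26·h(Idle) + 0.29·1 + 0.21·h(Degraded)
Solving: h(Idle) = 0.5206, h(Degraded) = 0.5384.
Starting from Idle, the probability is 0.5206.

0.5206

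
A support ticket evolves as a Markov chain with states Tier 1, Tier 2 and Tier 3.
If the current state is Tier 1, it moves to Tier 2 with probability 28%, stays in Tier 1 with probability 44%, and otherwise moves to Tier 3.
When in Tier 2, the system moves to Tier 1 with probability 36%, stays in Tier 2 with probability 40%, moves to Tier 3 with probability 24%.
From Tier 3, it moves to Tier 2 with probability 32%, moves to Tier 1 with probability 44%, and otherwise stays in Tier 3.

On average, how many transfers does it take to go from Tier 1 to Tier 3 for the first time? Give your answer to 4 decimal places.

3.7415

Let t(s) be the expected number of transfers to first reach Tier 3 from state s, with t(Tier 3) = 0. Conditioning on the first transfer:
t(Tier 1) = 1 + 0.44·t(Tier 1) + 0.28·t(Tier 2)
t(Tier 2) = 1 + 0.36·t(Tier 1) + 0.4·t(Tier 2)
Solving: t(Tier 1) = 3.7415, t(Tier 2) = 3.9116.
Expected transfers from Tier 1 to Tier 3: 3.7415.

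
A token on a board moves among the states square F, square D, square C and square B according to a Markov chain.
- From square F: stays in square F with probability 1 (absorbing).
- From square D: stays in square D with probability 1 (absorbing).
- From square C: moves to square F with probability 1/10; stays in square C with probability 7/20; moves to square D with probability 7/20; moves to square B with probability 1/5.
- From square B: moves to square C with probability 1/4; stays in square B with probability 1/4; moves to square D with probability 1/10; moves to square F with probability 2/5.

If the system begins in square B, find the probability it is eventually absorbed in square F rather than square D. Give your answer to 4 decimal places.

Let h(s) be the probability of absorption at square F starting from transient state s. Then h(square F) = 1 and h(square D) = 0. By first-step analysis:
h(square C) = 0.1·1 + 0.35·0 + 0.35·h(square C) + 0.2·h(square B)
h(square B) = 0.4·1 + 0.1·0 + 0.25·h(square C) + 0.25·h(square B)
Solving: h(square C) = 0.3543, h(square B) = 0.6514.
Starting from square B, the probability is 0.6514.

0.6514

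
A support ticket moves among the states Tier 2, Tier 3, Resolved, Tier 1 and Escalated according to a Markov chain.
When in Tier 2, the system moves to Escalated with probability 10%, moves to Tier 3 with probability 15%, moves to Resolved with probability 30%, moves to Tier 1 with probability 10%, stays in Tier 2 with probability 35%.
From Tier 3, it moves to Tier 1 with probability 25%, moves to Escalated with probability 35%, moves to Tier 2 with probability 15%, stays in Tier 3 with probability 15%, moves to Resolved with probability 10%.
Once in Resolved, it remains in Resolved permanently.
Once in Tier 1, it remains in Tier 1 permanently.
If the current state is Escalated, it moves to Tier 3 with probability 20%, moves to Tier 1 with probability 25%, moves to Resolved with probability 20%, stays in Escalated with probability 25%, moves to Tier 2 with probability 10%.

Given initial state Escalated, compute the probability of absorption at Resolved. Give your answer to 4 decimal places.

0.4623

Let h(s) be the probability of absorption at Resolved starting from transient state s. Then h(Resolved) = 1 and h(Tier 1) = 0. By first-step analysis:
h(Tier 2) = 0.35·h(Tier 2) + 0.15·h(Tier 3) + 0.3·1 + 0.1·0 + 0.1·h(Escalated)
h(Tier 3) = 0.15·h(Tier 2) + 0.15·h(Tier 3) + 0.1·1 + 0.25·0 + 0.35·h(Escalated)
h(Escalated) = 0.1·h(Tier 2) + 0.2·h(Tier 3) + 0.2·1 + 0.25·0 + 0.25·h(Escalated)
Solving: h(Tier 2) = 0.6294, h(Tier 3) = 0.4191, h(Escalated) = 0.4623.
Starting from Escalated, the probability is 0.4623.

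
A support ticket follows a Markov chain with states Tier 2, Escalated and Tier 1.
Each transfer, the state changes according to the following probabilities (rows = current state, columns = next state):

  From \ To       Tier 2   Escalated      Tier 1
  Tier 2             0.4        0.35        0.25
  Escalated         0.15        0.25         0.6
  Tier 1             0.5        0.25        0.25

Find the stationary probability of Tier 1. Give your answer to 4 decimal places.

Let the stationary distribution be π with π = πP and π_1 + π_2 + π_3 = 1.
π_1 = 0.4·π_1 + 0.15·π_2 + 0.5·π_3
π_2 = 0.35·π_1 + 0.25·π_2 + 0.25·π_3
Solving with the normalization constraint gives π = (0.3634, 0.2863, 0.3502).
So the stationary probability of Tier 1 is 0.3502.

0.3502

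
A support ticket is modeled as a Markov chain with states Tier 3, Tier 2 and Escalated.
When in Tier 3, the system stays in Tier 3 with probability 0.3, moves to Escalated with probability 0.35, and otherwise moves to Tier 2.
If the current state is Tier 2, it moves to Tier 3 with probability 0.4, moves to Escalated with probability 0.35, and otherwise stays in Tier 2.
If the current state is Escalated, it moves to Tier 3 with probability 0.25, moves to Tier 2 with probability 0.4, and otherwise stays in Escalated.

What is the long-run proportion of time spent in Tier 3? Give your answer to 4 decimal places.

Let the stationary distribution be π with π = πP and π_1 + π_2 + π_3 = 1.
π_1 = 0.3·π_1 + 0.4·π_2 + 0.25·π_3
π_2 = 0.35·π_1 + 0.25·π_2 + 0.4·π_3
Solving with the normalization constraint gives π = (0.3159, 0.3341, 0.3500).
So the stationary probability of Tier 3 is 0.3159.

0.3159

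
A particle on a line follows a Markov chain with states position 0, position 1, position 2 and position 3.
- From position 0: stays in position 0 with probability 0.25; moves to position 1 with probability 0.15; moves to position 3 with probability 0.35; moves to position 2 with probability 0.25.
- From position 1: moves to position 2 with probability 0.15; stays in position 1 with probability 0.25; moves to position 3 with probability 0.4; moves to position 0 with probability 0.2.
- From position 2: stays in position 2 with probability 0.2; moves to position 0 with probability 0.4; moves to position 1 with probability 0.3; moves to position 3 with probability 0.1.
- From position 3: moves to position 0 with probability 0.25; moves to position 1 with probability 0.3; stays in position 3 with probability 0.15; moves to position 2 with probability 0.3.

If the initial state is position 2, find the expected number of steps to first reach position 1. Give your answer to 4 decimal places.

3.9754

Let t(s) be the expected number of steps to first reach position 1 from state s, with t(position 1) = 0. Conditioning on the first step:
t(position 0) = 1 + 0.25·t(position 0) + 0.25·t(position 2) + 0.35·t(position 3)
t(position 2) = 1 + 0.4·t(position 0) + 0.2·t(position 2) + 0.1·t(position 3)
t(position 3) = 1 + 0.25·t(position 0) + 0.3·t(position 2) + 0.15·t(position 3)
Solving: t(position 0) = 4.4767, t(position 2) = 3.9754, t(position 3) = 3.8962.
Expected steps from position 2 to position 1: 3.9754.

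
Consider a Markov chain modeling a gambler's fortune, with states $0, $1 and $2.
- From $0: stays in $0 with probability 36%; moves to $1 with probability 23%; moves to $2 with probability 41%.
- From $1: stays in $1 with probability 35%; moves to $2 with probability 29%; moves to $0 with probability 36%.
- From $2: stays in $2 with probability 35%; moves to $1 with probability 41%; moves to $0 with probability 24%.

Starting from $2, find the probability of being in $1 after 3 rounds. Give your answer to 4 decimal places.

0.3322

Propagate the distribution vector 3 rounds from $2.
After 0 rounds: (0.0000, 0.0000, 1.0000)
After 1 round: (0.2400, 0.4100, 0.3500)
After 2 rounds: (0.3180, 0.3422, 0.3398)
After 3 rounds: (0.3192, 0.3322, 0.3485)
P(in $1 after 3 rounds) = 0.3322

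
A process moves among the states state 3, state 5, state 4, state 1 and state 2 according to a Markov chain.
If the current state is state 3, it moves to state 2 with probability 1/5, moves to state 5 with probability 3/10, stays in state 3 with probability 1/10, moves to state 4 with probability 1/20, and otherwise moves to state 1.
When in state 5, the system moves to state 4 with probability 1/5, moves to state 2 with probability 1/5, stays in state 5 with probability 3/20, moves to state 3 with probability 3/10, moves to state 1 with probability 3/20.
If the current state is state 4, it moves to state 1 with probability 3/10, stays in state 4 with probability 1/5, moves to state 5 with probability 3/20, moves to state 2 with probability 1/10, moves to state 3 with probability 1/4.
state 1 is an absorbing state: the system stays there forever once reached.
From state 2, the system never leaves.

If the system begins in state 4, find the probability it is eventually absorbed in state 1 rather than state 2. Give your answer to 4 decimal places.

Let h(s) be the probability of absorption at state 1 starting from transient state s. Then h(state 1) = 1 and h(state 2) = 0. By first-step analysis:
h(state 3) = 0.1·h(state 3) + 0.3·h(state 5) + 0.05·h(state 4) + 0.35·1 + 0.2·0
h(state 5) = 0.3·h(state 3) + 0.15·h(state 5) + 0.2·h(state 4) + 0.15·1 + 0.2·0
h(state 4) = 0.25·h(state 3) + 0.15·h(state 5) + 0.2·h(state 4) + 0.3·1 + 0.1·0
Solving: h(state 3) = 0.6089, h(state 5) = 0.5486, h(state 4) = 0.6681.
Starting from state 4, the probability is 0.6681.

0.6681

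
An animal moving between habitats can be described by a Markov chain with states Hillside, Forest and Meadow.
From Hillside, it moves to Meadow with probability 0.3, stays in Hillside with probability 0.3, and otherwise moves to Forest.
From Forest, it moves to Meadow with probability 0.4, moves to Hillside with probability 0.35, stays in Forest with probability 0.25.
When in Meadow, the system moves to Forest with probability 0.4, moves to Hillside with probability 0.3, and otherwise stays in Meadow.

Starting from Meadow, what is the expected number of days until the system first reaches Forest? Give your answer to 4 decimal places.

2.5000

Let t(s) be the expected number of days to first reach Forest from state s, with t(Forest) = 0. Conditioning on the first day:
t(Hillside) = 1 + 0.3·t(Hillside) + 0.3·t(Meadow)
t(Meadow) = 1 + 0.3·t(Hillside) + 0.3·t(Meadow)
Solving: t(Hillside) = 2.5000, t(Meadow) = 2.5000.
Expected days from Meadow to Forest: 2.5000.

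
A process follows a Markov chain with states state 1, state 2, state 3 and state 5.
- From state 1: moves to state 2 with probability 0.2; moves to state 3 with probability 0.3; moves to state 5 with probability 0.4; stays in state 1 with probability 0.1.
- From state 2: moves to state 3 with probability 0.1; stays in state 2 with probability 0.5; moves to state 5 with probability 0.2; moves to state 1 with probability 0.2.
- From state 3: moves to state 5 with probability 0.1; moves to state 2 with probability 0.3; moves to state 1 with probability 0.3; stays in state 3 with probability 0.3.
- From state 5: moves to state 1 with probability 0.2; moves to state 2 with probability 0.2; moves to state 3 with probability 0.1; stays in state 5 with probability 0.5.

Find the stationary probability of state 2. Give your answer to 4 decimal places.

0.3106

Let the stationary distribution be π with π = πP and π_1 + π_2 + π_3 + π_4 = 1.
π_1 = 0.1·π_1 + 0.2·π_2 + 0.3·π_3 + 0.2·π_4
π_2 = 0.2·π_1 + 0.5·π_2 + 0.3·π_3 + 0.2·π_4
π_3 = 0.3·π_1 + 0.1·π_2 + 0.3·π_3 + 0.1·π_4
Solving with the normalization constraint gives π = (0.1977, 0.3106, 0.1744, 0.3173).
So the stationary probability of state 2 is 0.3106.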